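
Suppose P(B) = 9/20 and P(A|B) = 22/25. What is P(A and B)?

By definition, P(A|B) = P(A ∩ B) / P(B)
So P(A ∩ B) = P(A|B) × P(B)
= 22/25 × 9/20
= 99/250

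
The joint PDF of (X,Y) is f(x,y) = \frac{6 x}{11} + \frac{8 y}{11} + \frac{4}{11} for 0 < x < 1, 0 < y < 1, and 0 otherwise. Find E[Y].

E[Y] = ∫_0^1 ∫_0^1 y × f(x,y) dx dy
= \frac{37}{66}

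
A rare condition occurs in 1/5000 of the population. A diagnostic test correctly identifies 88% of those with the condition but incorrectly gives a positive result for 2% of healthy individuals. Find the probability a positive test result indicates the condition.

Let D = the rare event, + = positive/flagged.
P(D) = 1/5000
P(+|D) = 88/100 = 22/25
P(+|D') = 2/100 = 1/50
P(+) = P(+|D)P(D) + P(+|D')P(D')
     = \frac{22}{25} × \frac{1}{5000} + \frac{1}{50} × \frac{4999}{5000}
     = \frac{5043}{250000}
P(D|+) = P(+|D)P(D)/P(+) = \frac{44}{5043}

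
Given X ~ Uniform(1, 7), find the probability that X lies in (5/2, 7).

P(5/2 < X < 7) = ∫_{5/2}^{7} f(x) dx
where f(x) = \frac{1}{6}
= \frac{3}{4}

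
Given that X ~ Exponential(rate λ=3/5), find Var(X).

For X ~ Exponential(rate λ=3/5):
Var(X) = \frac{25}{9}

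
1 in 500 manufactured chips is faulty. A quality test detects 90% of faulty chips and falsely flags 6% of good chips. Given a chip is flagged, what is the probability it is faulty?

Let D = the rare event, + = positive/flagged.
P(D) = 1/500
P(+|D) = 90/100 = 9/10
P(+|D') = 6/100 = 3/50
P(+) = P(+|D)P(D) + P(+|D')P(D')
     = \frac{9}{10} × \frac{1}{500} + \frac{3}{50} × \frac{499}{500}
     = \frac{771}{12500}
P(D|+) = P(+|D)P(D)/P(+) = \frac{15}{514}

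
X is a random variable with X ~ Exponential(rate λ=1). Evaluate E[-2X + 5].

For X ~ Exponential(rate λ=1):
E[X] = 1
E[-2X + 5] = -2 × E[X] + 5 = 3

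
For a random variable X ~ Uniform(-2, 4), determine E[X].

For X ~ Uniform(-2, 4), the expected value is:
E[X] = 1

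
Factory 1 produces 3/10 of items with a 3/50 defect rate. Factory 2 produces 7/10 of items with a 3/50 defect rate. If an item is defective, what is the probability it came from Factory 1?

Using Bayes' theorem:
P(F1) = 3/10, P(D|F1) = 3/50
P(F2) = 7/10, P(D|F2) = 3/50
P(D) = P(D|F1)P(F1) + P(D|F2)P(F2)
     = \frac{3}{50}
P(F1|D) = P(D|F1)P(F1) / P(D)
= \frac{3}{10}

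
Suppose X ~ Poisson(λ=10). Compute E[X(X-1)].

E[X(X-1)] = E[X² - X] = E[X²] - E[X]
E[X] = 10
E[X²] = Var(X) + (E[X])² = 10 + (10)² = 110
E[X(X-1)] = 110 - 10 = 100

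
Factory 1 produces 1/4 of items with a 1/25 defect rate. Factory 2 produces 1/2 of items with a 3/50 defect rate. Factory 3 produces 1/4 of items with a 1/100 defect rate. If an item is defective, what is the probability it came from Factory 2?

Using Bayes' theorem:
P(F1) = 1/4, P(D|F1) = 1/25
P(F2) = 1/2, P(D|F2) = 3/50
P(F3) = 1/4, P(D|F3) = 1/100
P(D) = P(D|F1)P(F1) + P(D|F2)P(F2) + P(D|F3)P(F3)
     = \frac{17}{400}
P(F2|D) = P(D|F2)P(F2) / P(D)
= \frac{12}{17}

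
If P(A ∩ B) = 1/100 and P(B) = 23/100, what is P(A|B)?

P(A|B) = P(A ∩ B) / P(B)
= (1/100) / (23/100)
= 1/23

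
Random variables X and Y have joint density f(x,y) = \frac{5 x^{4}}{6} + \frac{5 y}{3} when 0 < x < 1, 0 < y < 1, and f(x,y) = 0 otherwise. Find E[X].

E[X] = ∫_0^1 ∫_0^1 x × f(x,y) dy dx
= ∫_0^1 ∫_0^1 x × (\frac{5 x^{4}}{6} + \frac{5 y}{3}) dy dx
= \frac{5}{9}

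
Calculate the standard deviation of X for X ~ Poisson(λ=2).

For X ~ Poisson(λ=2):
Var(X) = 2
SD(X) = √(Var(X)) = √(2) = \sqrt{2}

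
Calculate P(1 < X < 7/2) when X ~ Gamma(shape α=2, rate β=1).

P(1 < X < 7/2) = ∫_{1}^{7/2} f(x) dx
where f(x) = x e^{- x}
= - \frac{9}{2 e^{\frac{7}{2}}} + \frac{2}{e}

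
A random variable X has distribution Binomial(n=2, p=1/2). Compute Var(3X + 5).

For X ~ Binomial(n=2, p=1/2):
Var(X) = \frac{1}{2}
Var(3X + 5) = (3)² × Var(X) = 9 × \frac{1}{2} = \frac{9}{2}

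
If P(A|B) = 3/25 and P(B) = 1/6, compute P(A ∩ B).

By definition, P(A|B) = P(A ∩ B) / P(B)
So P(A ∩ B) = P(A|B) × P(B)
= 3/25 × 1/6
= 1/50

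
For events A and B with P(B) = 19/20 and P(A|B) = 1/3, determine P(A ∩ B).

By definition, P(A|B) = P(A ∩ B) / P(B)
So P(A ∩ B) = P(A|B) × P(B)
= 1/3 × 19/20
= 19/60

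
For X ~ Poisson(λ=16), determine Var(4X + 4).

For X ~ Poisson(λ=16):
Var(X) = 16
Var(4X + 4) = (4)² × Var(X) = 16 × 16 = 256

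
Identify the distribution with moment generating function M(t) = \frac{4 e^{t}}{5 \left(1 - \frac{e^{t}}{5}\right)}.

The MGF M(t) = \frac{4 e^{t}}{5 \left(1 - \frac{e^{t}}{5}\right)} is the standard form for the Geometric distribution.
Comparing with the known MGF formula identifies: Geometric(p=4/5), X = trial number of first success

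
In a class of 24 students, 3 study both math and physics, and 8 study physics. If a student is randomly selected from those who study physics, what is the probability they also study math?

P(A ∩ B) = 3/24 = 1/8
P(B) = 8/24 = 1/3
P(A|B) = P(A ∩ B) / P(B) = (1/8) / (1/3) = 3/8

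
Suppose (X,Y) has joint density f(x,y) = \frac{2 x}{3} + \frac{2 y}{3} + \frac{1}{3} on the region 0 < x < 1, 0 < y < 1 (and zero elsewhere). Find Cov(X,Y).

E[XY] = ∫∫ xy × f(x,y) dx dy = \frac{11}{36}
E[X] = \frac{5}{9}
E[Y] = \frac{5}{9}
Cov(X,Y) = E[XY] - E[X]E[Y] = - \frac{1}{324}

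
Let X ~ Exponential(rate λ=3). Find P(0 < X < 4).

P(0 < X < 4) = ∫_{0}^{4} f(x) dx
where f(x) = 3 e^{- 3 x}
= 1 - e^{-12}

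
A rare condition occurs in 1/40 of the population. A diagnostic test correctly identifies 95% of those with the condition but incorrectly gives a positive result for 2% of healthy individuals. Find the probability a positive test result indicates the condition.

Let D = the rare event, + = positive/flagged.
P(D) = 1/40
P(+|D) = 95/100 = 19/20
P(+|D') = 2/100 = 1/50
P(+) = P(+|D)P(D) + P(+|D')P(D')
     = \frac{19}{20} × \frac{1}{40} + \frac{1}{50} × \frac{39}{40}
     = \frac{173}{4000}
P(D|+) = P(+|D)P(D)/P(+) = \frac{95}{173}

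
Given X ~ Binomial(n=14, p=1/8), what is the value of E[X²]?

Using the identity E[X²] = Var(X) + (E[X])²:
E[X] = \frac{7}{4}
Var(X) = \frac{49}{32}
E[X²] = \frac{49}{32} + (\frac{7}{4})²
= \frac{147}{32}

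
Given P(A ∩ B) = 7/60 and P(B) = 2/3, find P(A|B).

P(A|B) = P(A ∩ B) / P(B)
= (7/60) / (2/3)
= 7/40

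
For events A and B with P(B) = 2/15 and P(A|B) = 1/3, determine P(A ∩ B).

By definition, P(A|B) = P(A ∩ B) / P(B)
So P(A ∩ B) = P(A|B) × P(B)
= 1/3 × 2/15
= 2/45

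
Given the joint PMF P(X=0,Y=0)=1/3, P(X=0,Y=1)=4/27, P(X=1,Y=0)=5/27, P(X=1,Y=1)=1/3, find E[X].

First find marginal of X:
P(X=0) = 13/27
P(X=1) = 14/27
E[X] = 0 × 13/27 + 1 × 14/27 = 14/27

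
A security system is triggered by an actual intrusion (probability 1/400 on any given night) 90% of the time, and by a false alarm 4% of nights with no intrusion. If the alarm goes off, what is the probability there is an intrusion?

Let D = the rare event, + = positive/flagged.
P(D) = 1/400
P(+|D) = 90/100 = 9/10
P(+|D') = 4/100 = 1/25
P(+) = P(+|D)P(D) + P(+|D')P(D')
     = \frac{9}{10} × \frac{1}{400} + \frac{1}{25} × \frac{399}{400}
     = \frac{843}{20000}
P(D|+) = P(+|D)P(D)/P(+) = \frac{15}{281}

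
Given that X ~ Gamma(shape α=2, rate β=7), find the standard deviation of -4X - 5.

For X ~ Gamma(shape α=2, rate β=7):
Var(X) = \frac{2}{49}
SD(X) = √(Var(X)) = √(\frac{2}{49}) = \frac{\sqrt{2}}{7}
SD(-4X - 5) = |-4| × SD(X) = 4 × \frac{\sqrt{2}}{7} = \frac{4 \sqrt{2}}{7}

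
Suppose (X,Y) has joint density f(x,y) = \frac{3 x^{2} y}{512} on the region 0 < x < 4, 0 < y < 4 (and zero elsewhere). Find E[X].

f_X(x) = ∫_0^4 \frac{3 x^{2} y}{512} dy = \frac{3 x^{2}}{64}
E[X] = ∫_0^4 x × (\frac{3 x^{2}}{64}) dx = 3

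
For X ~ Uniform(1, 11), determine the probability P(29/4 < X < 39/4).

P(29/4 < X < 39/4) = ∫_{29/4}^{39/4} f(x) dx
where f(x) = \frac{1}{10}
= \frac{1}{4}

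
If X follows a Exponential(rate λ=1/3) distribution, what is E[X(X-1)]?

E[X(X-1)] = E[X² - X] = E[X²] - E[X]
E[X] = 3
E[X²] = Var(X) + (E[X])² = 9 + (3)² = 18
E[X(X-1)] = 18 - 3 = 15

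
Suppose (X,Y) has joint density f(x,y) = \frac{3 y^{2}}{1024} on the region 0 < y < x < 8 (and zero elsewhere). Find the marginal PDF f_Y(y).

f_Y(y) = ∫_y^8 \frac{3 y^{2}}{1024} dx = \frac{3 y^{2} \left(8 - y\right)}{1024}
for 0 < y < 8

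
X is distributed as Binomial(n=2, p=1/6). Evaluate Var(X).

For X ~ Binomial(n=2, p=1/6):
Var(X) = \frac{5}{18}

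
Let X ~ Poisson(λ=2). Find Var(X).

For X ~ Poisson(λ=2):
Var(X) = 2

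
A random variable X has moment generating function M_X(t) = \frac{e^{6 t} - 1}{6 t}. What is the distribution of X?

The MGF M(t) = \frac{e^{6 t} - 1}{6 t} is the standard form for the Uniform distribution.
Comparing with the known MGF formula identifies: Uniform(0, 6)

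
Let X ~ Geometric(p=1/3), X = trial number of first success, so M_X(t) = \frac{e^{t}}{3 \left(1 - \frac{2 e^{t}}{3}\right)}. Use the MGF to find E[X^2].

To find E[X^2], compute M^(2)(0):
M^(1)(t) = \frac{e^{t}}{3 \left(1 - \frac{2 e^{t}}{3}\right)} + \frac{2 e^{2 t}}{9 \left(1 - \frac{2 e^{t}}{3}\right)^{2}}
M^(2)(t) = \frac{e^{t}}{3 \left(1 - \frac{2 e^{t}}{3}\right)} + \frac{2 e^{2 t}}{3 \left(1 - \frac{2 e^{t}}{3}\right)^{2}} + \frac{8 e^{3 t}}{27 \left(1 - \frac{2 e^{t}}{3}\right)^{3}}
M^(2)(0) = 15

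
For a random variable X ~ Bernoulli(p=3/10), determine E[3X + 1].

For X ~ Bernoulli(p=3/10):
E[X] = \frac{3}{10}
E[3X + 1] = 3 × E[X] + 1 = \frac{19}{10}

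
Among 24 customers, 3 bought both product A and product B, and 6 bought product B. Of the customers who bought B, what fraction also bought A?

P(A ∩ B) = 3/24 = 1/8
P(B) = 6/24 = 1/4
P(A|B) = P(A ∩ B) / P(B) = (1/8) / (1/4) = 1/2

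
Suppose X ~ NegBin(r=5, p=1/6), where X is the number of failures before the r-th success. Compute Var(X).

For X ~ NegBin(r=5, p=1/6), where X is the number of failures before the r-th success:
Var(X) = 150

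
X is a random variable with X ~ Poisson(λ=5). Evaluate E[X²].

Using the identity E[X²] = Var(X) + (E[X])²:
E[X] = 5
Var(X) = 5
E[X²] = 5 + (5)²
= 30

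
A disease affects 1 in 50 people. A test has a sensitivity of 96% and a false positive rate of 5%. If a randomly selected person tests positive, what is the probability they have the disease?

Let D = the rare event, + = positive/flagged.
P(D) = 1/50
P(+|D) = 96/100 = 24/25
P(+|D') = 5/100 = 1/20
P(+) = P(+|D)P(D) + P(+|D')P(D')
     = \frac{24}{25} × \frac{1}{50} + \frac{1}{20} × \frac{49}{50}
     = \frac{341}{5000}
P(D|+) = P(+|D)P(D)/P(+) = \frac{96}{341}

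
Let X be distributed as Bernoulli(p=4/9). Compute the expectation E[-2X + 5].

For X ~ Bernoulli(p=4/9):
E[X] = \frac{4}{9}
E[-2X + 5] = -2 × E[X] + 5 = \frac{37}{9}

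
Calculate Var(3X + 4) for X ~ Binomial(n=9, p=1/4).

For X ~ Binomial(n=9, p=1/4):
Var(X) = \frac{27}{16}
Var(3X + 4) = (3)² × Var(X) = 9 × \frac{27}{16} = \frac{243}{16}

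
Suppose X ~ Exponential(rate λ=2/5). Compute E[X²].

Using the identity E[X²] = Var(X) + (E[X])²:
E[X] = \frac{5}{2}
Var(X) = \frac{25}{4}
E[X²] = \frac{25}{4} + (\frac{5}{2})²
= \frac{25}{2}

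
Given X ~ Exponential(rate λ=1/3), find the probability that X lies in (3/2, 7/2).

P(3/2 < X < 7/2) = ∫_{3/2}^{7/2} f(x) dx
where f(x) = \frac{e^{- \frac{x}{3}}}{3}
= - \frac{1}{e^{\frac{7}{6}}} + e^{- \frac{1}{2}}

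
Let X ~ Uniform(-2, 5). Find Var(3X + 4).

For X ~ Uniform(-2, 5):
Var(X) = \frac{49}{12}
Var(3X + 4) = (3)² × Var(X) = 9 × \frac{49}{12} = \frac{147}{4}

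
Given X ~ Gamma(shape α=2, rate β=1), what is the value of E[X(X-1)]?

E[X(X-1)] = E[X² - X] = E[X²] - E[X]
E[X] = 2
E[X²] = Var(X) + (E[X])² = 2 + (2)² = 6
E[X(X-1)] = 6 - 2 = 4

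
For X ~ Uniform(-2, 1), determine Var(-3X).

For X ~ Uniform(-2, 1):
Var(X) = \frac{3}{4}
Var(-3X) = (-3)² × Var(X) = 9 × \frac{3}{4} = \frac{27}{4}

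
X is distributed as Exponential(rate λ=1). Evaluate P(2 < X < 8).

P(2 < X < 8) = ∫_{2}^{8} f(x) dx
where f(x) = e^{- x}
= - \frac{1 - e^{6}}{e^{8}}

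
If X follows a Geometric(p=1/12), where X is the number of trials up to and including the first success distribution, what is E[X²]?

Using the identity E[X²] = Var(X) + (E[X])²:
E[X] = 12
Var(X) = 132
E[X²] = 132 + (12)²
= 276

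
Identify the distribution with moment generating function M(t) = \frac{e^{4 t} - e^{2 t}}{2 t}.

The MGF M(t) = \frac{e^{4 t} - e^{2 t}}{2 t} is the standard form for the Uniform distribution.
Comparing with the known MGF formula identifies: Uniform(2, 4)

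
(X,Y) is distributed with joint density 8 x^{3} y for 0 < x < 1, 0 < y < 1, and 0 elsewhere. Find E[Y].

E[Y] = ∫_0^1 ∫_0^1 y × f(x,y) dx dy
= \frac{2}{3}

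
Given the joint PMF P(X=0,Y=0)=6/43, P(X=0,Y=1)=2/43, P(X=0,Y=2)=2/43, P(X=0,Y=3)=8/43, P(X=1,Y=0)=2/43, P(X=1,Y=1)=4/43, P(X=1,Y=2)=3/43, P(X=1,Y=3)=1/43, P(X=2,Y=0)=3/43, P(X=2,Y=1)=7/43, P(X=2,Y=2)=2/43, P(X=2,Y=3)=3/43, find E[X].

First find marginal of X:
P(X=0) = 18/43
P(X=1) = 10/43
P(X=2) = 15/43
E[X] = 0 × 18/43 + 1 × 10/43 + 2 × 15/43 = 40/43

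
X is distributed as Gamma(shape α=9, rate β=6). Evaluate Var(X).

For X ~ Gamma(shape α=9, rate β=6):
Var(X) = \frac{1}{4}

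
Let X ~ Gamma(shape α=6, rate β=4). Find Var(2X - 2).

For X ~ Gamma(shape α=6, rate β=4):
Var(X) = \frac{3}{8}
Var(2X - 2) = (2)² × Var(X) = 4 × \frac{3}{8} = \frac{3}{2}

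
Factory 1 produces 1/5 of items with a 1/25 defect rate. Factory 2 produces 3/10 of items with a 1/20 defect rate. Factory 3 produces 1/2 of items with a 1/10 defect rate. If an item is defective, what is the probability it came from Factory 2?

Using Bayes' theorem:
P(F1) = 1/5, P(D|F1) = 1/25
P(F2) = 3/10, P(D|F2) = 1/20
P(F3) = 1/2, P(D|F3) = 1/10
P(D) = P(D|F1)P(F1) + P(D|F2)P(F2) + P(D|F3)P(F3)
     = \frac{73}{1000}
P(F2|D) = P(D|F2)P(F2) / P(D)
= \frac{15}{73}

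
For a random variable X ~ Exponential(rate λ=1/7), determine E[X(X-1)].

E[X(X-1)] = E[X² - X] = E[X²] - E[X]
E[X] = 7
E[X²] = Var(X) + (E[X])² = 49 + (7)² = 98
E[X(X-1)] = 98 - 7 = 91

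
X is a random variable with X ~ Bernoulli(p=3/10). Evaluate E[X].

For X ~ Bernoulli(p=3/10), the expected value is:
E[X] = \frac{3}{10}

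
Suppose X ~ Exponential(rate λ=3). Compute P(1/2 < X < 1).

P(1/2 < X < 1) = ∫_{1/2}^{1} f(x) dx
where f(x) = 3 e^{- 3 x}
= - \frac{1}{e^{3}} + e^{- \frac{3}{2}}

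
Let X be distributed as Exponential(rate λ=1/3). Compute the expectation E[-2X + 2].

For X ~ Exponential(rate λ=1/3):
E[X] = 3
E[-2X + 2] = -2 × E[X] + 2 = -4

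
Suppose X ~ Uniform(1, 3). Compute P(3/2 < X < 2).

P(3/2 < X < 2) = ∫_{3/2}^{2} f(x) dx
where f(x) = \frac{1}{2}
= \frac{1}{4}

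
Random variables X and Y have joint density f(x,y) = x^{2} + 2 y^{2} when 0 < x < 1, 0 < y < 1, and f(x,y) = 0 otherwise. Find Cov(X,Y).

E[XY] = ∫∫ xy × f(x,y) dx dy = \frac{3}{8}
E[X] = \frac{7}{12}
E[Y] = \frac{2}{3}
Cov(X,Y) = E[XY] - E[X]E[Y] = - \frac{1}{72}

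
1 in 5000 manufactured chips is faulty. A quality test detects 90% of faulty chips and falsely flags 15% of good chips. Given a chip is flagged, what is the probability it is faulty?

Let D = the rare event, + = positive/flagged.
P(D) = 1/5000
P(+|D) = 90/100 = 9/10
P(+|D') = 15/100 = 3/20
P(+) = P(+|D)P(D) + P(+|D')P(D')
     = \frac{9}{10} × \frac{1}{5000} + \frac{3}{20} × \frac{4999}{5000}
     = \frac{3003}{20000}
P(D|+) = P(+|D)P(D)/P(+) = \frac{6}{5005}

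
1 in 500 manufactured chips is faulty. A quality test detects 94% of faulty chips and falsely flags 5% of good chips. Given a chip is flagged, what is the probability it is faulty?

Let D = the rare event, + = positive/flagged.
P(D) = 1/500
P(+|D) = 94/100 = 47/50
P(+|D') = 5/100 = 1/20
P(+) = P(+|D)P(D) + P(+|D')P(D')
     = \frac{47}{50} × \frac{1}{500} + \frac{1}{20} × \frac{499}{500}
     = \frac{2589}{50000}
P(D|+) = P(+|D)P(D)/P(+) = \frac{94}{2589}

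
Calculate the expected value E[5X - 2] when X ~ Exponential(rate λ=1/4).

For X ~ Exponential(rate λ=1/4):
E[X] = 4
E[5X - 2] = 5 × E[X] - 2 = 18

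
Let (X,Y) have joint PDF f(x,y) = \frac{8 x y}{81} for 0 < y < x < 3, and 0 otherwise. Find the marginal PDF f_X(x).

f_X(x) = ∫_0^x \frac{8 x y}{81} dy = \frac{4 x^{3}}{81}
for 0 < x < 3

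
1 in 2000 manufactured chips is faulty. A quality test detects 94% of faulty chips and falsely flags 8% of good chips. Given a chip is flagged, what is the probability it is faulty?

Let D = the rare event, + = positive/flagged.
P(D) = 1/2000
P(+|D) = 94/100 = 47/50
P(+|D') = 8/100 = 2/25
P(+) = P(+|D)P(D) + P(+|D')P(D')
     = \frac{47}{50} × \frac{1}{2000} + \frac{2}{25} × \frac{1999}{2000}
     = \frac{8043}{100000}
P(D|+) = P(+|D)P(D)/P(+) = \frac{47}{8043}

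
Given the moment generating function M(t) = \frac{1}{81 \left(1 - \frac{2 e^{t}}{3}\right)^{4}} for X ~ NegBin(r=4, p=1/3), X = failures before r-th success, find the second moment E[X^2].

To find E[X^2], compute M^(2)(0):
M^(1)(t) = \frac{8 e^{t}}{243 \left(1 - \frac{2 e^{t}}{3}\right)^{5}}
M^(2)(t) = \frac{8 e^{t}}{243 \left(1 - \frac{2 e^{t}}{3}\right)^{5}} + \frac{80 e^{2 t}}{729 \left(1 - \frac{2 e^{t}}{3}\right)^{6}}
M^(2)(0) = 88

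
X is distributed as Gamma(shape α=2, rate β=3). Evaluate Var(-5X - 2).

For X ~ Gamma(shape α=2, rate β=3):
Var(X) = \frac{2}{9}
Var(-5X - 2) = (-5)² × Var(X) = 25 × \frac{2}{9} = \frac{50}{9}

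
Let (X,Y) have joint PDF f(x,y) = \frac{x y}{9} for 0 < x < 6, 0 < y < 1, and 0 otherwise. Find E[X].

f_X(x) = ∫_0^1 \frac{x y}{9} dy = \frac{x}{18}
E[X] = ∫_0^6 x × (\frac{x}{18}) dx = 4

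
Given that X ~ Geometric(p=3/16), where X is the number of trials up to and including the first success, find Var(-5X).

For X ~ Geometric(p=3/16), where X is the number of trials up to and including the first success:
Var(X) = \frac{208}{9}
Var(-5X) = (-5)² × Var(X) = 25 × \frac{208}{9} = \frac{5200}{9}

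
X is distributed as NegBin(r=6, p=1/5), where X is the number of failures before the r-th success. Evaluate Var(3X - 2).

For X ~ NegBin(r=6, p=1/5), where X is the number of failures before the r-th success:
Var(X) = 120
Var(3X - 2) = (3)² × Var(X) = 9 × 120 = 1080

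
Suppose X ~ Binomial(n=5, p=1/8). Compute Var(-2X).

For X ~ Binomial(n=5, p=1/8):
Var(X) = \frac{35}{64}
Var(-2X) = (-2)² × Var(X) = 4 × \frac{35}{64} = \frac{35}{16}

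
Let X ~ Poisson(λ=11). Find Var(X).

For X ~ Poisson(λ=11):
Var(X) = 11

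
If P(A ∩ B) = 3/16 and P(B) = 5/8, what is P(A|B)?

P(A|B) = P(A ∩ B) / P(B)
= (3/16) / (5/8)
= 3/10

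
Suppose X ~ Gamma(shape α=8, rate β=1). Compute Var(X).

For X ~ Gamma(shape α=8, rate β=1):
Var(X) = 8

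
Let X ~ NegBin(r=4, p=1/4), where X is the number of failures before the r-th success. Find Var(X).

For X ~ NegBin(r=4, p=1/4), where X is the number of failures before the r-th success:
Var(X) = 48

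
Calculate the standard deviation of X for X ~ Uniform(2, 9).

For X ~ Uniform(2, 9):
Var(X) = \frac{49}{12}
SD(X) = √(Var(X)) = √(\frac{49}{12}) = \frac{7 \sqrt{3}}{6}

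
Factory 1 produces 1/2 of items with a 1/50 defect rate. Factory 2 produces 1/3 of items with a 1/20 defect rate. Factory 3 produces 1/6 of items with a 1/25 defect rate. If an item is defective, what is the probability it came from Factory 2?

Using Bayes' theorem:
P(F1) = 1/2, P(D|F1) = 1/50
P(F2) = 1/3, P(D|F2) = 1/20
P(F3) = 1/6, P(D|F3) = 1/25
P(D) = P(D|F1)P(F1) + P(D|F2)P(F2) + P(D|F3)P(F3)
     = \frac{1}{30}
P(F2|D) = P(D|F2)P(F2) / P(D)
= \frac{1}{2}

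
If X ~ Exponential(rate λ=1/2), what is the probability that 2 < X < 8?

P(2 < X < 8) = ∫_{2}^{8} f(x) dx
where f(x) = \frac{e^{- \frac{x}{2}}}{2}
= - \frac{1 - e^{3}}{e^{4}}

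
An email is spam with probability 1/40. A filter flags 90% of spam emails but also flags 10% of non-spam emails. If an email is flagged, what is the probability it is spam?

Let D = the rare event, + = positive/flagged.
P(D) = 1/40
P(+|D) = 90/100 = 9/10
P(+|D') = 10/100 = 1/10
P(+) = P(+|D)P(D) + P(+|D')P(D')
     = \frac{9}{10} × \frac{1}{40} + \frac{1}{10} × \frac{39}{40}
     = \frac{3}{25}
P(D|+) = P(+|D)P(D)/P(+) = \frac{3}{16}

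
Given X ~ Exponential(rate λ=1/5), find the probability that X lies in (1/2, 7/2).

P(1/2 < X < 7/2) = ∫_{1/2}^{7/2} f(x) dx
where f(x) = \frac{e^{- \frac{x}{5}}}{5}
= - \frac{1 - e^{\frac{3}{5}}}{e^{\frac{7}{10}}}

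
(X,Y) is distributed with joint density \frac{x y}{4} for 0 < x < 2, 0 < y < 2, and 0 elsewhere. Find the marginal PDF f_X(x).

f_X(x) = ∫_0^2 f(x,y) dy
= ∫_0^2 \frac{x y}{4} dy
= \frac{x}{2} for 0 < x < 2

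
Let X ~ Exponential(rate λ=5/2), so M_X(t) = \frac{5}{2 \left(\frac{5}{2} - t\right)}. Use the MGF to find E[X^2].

To find E[X^2], compute M^(2)(0):
M^(1)(t) = \frac{5}{2 \left(\frac{5}{2} - t\right)^{2}}
M^(2)(t) = \frac{5}{\left(\frac{5}{2} - t\right)^{3}}
M^(2)(0) = \frac{8}{25}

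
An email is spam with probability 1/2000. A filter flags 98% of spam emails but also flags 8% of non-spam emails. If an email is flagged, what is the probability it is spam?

Let D = the rare event, + = positive/flagged.
P(D) = 1/2000
P(+|D) = 98/100 = 49/50
P(+|D') = 8/100 = 2/25
P(+) = P(+|D)P(D) + P(+|D')P(D')
     = \frac{49}{50} × \frac{1}{2000} + \frac{2}{25} × \frac{1999}{2000}
     = \frac{1609}{20000}
P(D|+) = P(+|D)P(D)/P(+) = \frac{49}{8045}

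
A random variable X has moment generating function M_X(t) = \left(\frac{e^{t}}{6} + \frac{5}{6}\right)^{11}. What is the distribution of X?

The MGF M(t) = \left(\frac{e^{t}}{6} + \frac{5}{6}\right)^{11} is the standard form for the Binomial distribution.
Comparing with the known MGF formula identifies: Binomial(n=11, p=1/6)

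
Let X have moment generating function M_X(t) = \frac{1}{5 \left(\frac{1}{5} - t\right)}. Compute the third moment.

To find E[X^3], compute M^(3)(0):
M^(1)(t) = \frac{1}{5 \left(\frac{1}{5} - t\right)^{2}}
M^(2)(t) = \frac{2}{5 \left(\frac{1}{5} - t\right)^{3}}
M^(3)(t) = \frac{6}{5 \left(\frac{1}{5} - t\right)^{4}}
M^(3)(0) = 750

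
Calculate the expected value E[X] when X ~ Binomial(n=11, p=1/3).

For X ~ Binomial(n=11, p=1/3), the expected value is:
E[X] = \frac{11}{3}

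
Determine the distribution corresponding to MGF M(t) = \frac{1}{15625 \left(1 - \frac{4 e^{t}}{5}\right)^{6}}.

The MGF M(t) = \frac{1}{15625 \left(1 - \frac{4 e^{t}}{5}\right)^{6}} is the standard form for the NegativeBinomial distribution.
Comparing with the known MGF formula identifies: NegBin(r=6, p=1/5), X = failures before r-th success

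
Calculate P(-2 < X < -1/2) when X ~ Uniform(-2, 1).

P(-2 < X < -1/2) = ∫_{-2}^{-1/2} f(x) dx
where f(x) = \frac{1}{3}
= \frac{1}{2}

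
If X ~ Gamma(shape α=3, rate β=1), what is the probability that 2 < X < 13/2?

P(2 < X < 13/2) = ∫_{2}^{13/2} f(x) dx
where f(x) = \frac{x^{2} e^{- x}}{2}
= - \frac{229}{8 e^{\frac{13}{2}}} + \frac{5}{e^{2}}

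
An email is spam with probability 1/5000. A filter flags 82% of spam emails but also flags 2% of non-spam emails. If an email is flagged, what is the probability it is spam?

Let D = the rare event, + = positive/flagged.
P(D) = 1/5000
P(+|D) = 82/100 = 41/50
P(+|D') = 2/100 = 1/50
P(+) = P(+|D)P(D) + P(+|D')P(D')
     = \frac{41}{50} × \frac{1}{5000} + \frac{1}{50} × \frac{4999}{5000}
     = \frac{63}{3125}
P(D|+) = P(+|D)P(D)/P(+) = \frac{41}{5040}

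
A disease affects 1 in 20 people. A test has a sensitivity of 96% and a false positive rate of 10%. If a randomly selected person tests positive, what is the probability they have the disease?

Let D = the rare event, + = positive/flagged.
P(D) = 1/20
P(+|D) = 96/100 = 24/25
P(+|D') = 10/100 = 1/10
P(+) = P(+|D)P(D) + P(+|D')P(D')
     = \frac{24}{25} × \frac{1}{20} + \frac{1}{10} × \frac{19}{20}
     = \frac{143}{1000}
P(D|+) = P(+|D)P(D)/P(+) = \frac{48}{143}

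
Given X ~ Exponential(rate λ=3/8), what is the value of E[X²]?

Using the identity E[X²] = Var(X) + (E[X])²:
E[X] = \frac{8}{3}
Var(X) = \frac{64}{9}
E[X²] = \frac{64}{9} + (\frac{8}{3})²
= \frac{128}{9}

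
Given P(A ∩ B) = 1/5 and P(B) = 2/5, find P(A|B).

P(A|B) = P(A ∩ B) / P(B)
= (1/5) / (2/5)
= 1/2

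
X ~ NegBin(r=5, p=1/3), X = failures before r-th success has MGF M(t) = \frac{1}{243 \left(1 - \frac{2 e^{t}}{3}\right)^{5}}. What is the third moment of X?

To find E[X^3], compute M^(3)(0):
M^(1)(t) = \frac{10 e^{t}}{729 \left(1 - \frac{2 e^{t}}{3}\right)^{6}}
M^(2)(t) = \frac{10 e^{t}}{729 \left(1 - \frac{2 e^{t}}{3}\right)^{6}} + \frac{40 e^{2 t}}{729 \left(1 - \frac{2 e^{t}}{3}\right)^{7}}
M^(3)(t) = \frac{10 e^{t}}{729 \left(1 - \frac{2 e^{t}}{3}\right)^{6}} + \frac{40 e^{2 t}}{243 \left(1 - \frac{2 e^{t}}{3}\right)^{7}} + \frac{560 e^{3 t}}{2187 \left(1 - \frac{2 e^{t}}{3}\right)^{8}}
M^(3)(0) = 2050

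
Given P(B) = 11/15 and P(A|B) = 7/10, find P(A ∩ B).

By definition, P(A|B) = P(A ∩ B) / P(B)
So P(A ∩ B) = P(A|B) × P(B)
= 7/10 × 11/15
= 77/150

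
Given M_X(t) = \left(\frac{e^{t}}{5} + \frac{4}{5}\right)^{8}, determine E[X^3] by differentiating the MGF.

To find E[X^3], compute M^(3)(0):
M^(1)(t) = \frac{8 \left(\frac{e^{t}}{5} + \frac{4}{5}\right)^{7} e^{t}}{5}
M^(2)(t) = \frac{8 \left(\frac{e^{t}}{5} + \frac{4}{5}\right)^{7} e^{t}}{5} + \frac{56 \left(\frac{e^{t}}{5} + \frac{4}{5}\right)^{6} e^{2 t}}{25}
M^(3)(t) = \frac{8 \left(\frac{e^{t}}{5} + \frac{4}{5}\right)^{7} e^{t}}{5} + \frac{168 \left(\frac{e^{t}}{5} + \frac{4}{5}\right)^{6} e^{2 t}}{25} + \frac{336 \left(\frac{e^{t}}{5} + \frac{4}{5}\right)^{5} e^{3 t}}{125}
M^(3)(0) = \frac{1376}{125}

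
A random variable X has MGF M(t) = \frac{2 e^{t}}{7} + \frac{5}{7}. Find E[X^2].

To find E[X^2], compute M^(2)(0):
M^(1)(t) = \frac{2 e^{t}}{7}
M^(2)(t) = \frac{2 e^{t}}{7}
M^(2)(0) = \frac{2}{7}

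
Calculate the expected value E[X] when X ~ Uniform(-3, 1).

For X ~ Uniform(-3, 1), the expected value is:
E[X] = -1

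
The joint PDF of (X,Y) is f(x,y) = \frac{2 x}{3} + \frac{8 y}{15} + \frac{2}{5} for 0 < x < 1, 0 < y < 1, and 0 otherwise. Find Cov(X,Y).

E[XY] = ∫∫ xy × f(x,y) dx dy = \frac{3}{10}
E[X] = \frac{5}{9}
E[Y] = \frac{49}{90}
Cov(X,Y) = E[XY] - E[X]E[Y] = - \frac{1}{405}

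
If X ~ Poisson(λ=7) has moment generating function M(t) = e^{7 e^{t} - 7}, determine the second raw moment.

To find E[X^2], compute M^(2)(0):
M^(1)(t) = 7 e^{t} e^{7 e^{t} - 7}
M^(2)(t) = 49 e^{2 t} e^{7 e^{t} - 7} + 7 e^{t} e^{7 e^{t} - 7}
M^(2)(0) = 56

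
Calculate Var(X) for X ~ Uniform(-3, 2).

For X ~ Uniform(-3, 2):
Var(X) = \frac{25}{12}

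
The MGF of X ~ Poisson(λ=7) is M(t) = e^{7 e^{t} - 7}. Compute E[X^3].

To find E[X^3], compute M^(3)(0):
M^(1)(t) = 7 e^{t} e^{7 e^{t} - 7}
M^(2)(t) = 49 e^{2 t} e^{7 e^{t} - 7} + 7 e^{t} e^{7 e^{t} - 7}
M^(3)(t) = 343 e^{3 t} e^{7 e^{t} - 7} + 147 e^{2 t} e^{7 e^{t} - 7} + 7 e^{t} e^{7 e^{t} - 7}
M^(3)(0) = 497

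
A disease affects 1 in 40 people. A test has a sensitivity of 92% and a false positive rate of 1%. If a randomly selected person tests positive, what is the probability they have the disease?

Let D = the rare event, + = positive/flagged.
P(D) = 1/40
P(+|D) = 92/100 = 23/25
P(+|D') = 1/100
P(+) = P(+|D)P(D) + P(+|D')P(D')
     = \frac{23}{25} × \frac{1}{40} + \frac{1}{100} × \frac{39}{40}
     = \frac{131}{4000}
P(D|+) = P(+|D)P(D)/P(+) = \frac{92}{131}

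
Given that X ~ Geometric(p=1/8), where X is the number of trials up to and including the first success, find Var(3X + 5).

For X ~ Geometric(p=1/8), where X is the number of trials up to and including the first success:
Var(X) = 56
Var(3X + 5) = (3)² × Var(X) = 9 × 56 = 504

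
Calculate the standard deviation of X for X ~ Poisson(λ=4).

For X ~ Poisson(λ=4):
Var(X) = 4
SD(X) = √(Var(X)) = √(4) = 2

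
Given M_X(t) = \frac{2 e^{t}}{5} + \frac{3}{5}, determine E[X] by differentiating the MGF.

To find E[X], compute M^(1)(0):
M^(1)(t) = \frac{2 e^{t}}{5}
M^(1)(0) = \frac{2}{5}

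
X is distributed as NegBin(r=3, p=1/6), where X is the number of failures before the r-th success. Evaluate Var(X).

For X ~ NegBin(r=3, p=1/6), where X is the number of failures before the r-th success:
Var(X) = 90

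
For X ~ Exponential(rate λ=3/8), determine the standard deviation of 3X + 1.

For X ~ Exponential(rate λ=3/8):
Var(X) = \frac{64}{9}
SD(X) = √(Var(X)) = √(\frac{64}{9}) = \frac{8}{3}
SD(3X + 1) = |3| × SD(X) = 3 × \frac{8}{3} = 8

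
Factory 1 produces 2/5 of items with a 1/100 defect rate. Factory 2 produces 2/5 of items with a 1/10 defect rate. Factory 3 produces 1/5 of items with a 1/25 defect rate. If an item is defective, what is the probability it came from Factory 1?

Using Bayes' theorem:
P(F1) = 2/5, P(D|F1) = 1/100
P(F2) = 2/5, P(D|F2) = 1/10
P(F3) = 1/5, P(D|F3) = 1/25
P(D) = P(D|F1)P(F1) + P(D|F2)P(F2) + P(D|F3)P(F3)
     = \frac{13}{250}
P(F1|D) = P(D|F1)P(F1) / P(D)
= \frac{1}{13}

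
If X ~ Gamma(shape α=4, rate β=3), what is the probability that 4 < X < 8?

P(4 < X < 8) = ∫_{4}^{8} f(x) dx
where f(x) = \frac{27 x^{3} e^{- 3 x}}{2}
= \frac{-2617 + 373 e^{12}}{e^{24}}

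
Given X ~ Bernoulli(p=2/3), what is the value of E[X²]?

Using the identity E[X²] = Var(X) + (E[X])²:
E[X] = \frac{2}{3}
Var(X) = \frac{2}{9}
E[X²] = \frac{2}{9} + (\frac{2}{3})²
= \frac{2}{3}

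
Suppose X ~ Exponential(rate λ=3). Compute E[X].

For X ~ Exponential(rate λ=3), the expected value is:
E[X] = \frac{1}{3}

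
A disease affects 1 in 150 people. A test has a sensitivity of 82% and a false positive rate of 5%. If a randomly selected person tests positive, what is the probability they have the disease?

Let D = the rare event, + = positive/flagged.
P(D) = 1/150
P(+|D) = 82/100 = 41/50
P(+|D') = 5/100 = 1/20
P(+) = P(+|D)P(D) + P(+|D')P(D')
     = \frac{41}{50} × \frac{1}{150} + \frac{1}{20} × \frac{149}{150}
     = \frac{827}{15000}
P(D|+) = P(+|D)P(D)/P(+) = \frac{82}{827}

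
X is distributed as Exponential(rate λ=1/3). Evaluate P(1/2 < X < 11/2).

P(1/2 < X < 11/2) = ∫_{1/2}^{11/2} f(x) dx
where f(x) = \frac{e^{- \frac{x}{3}}}{3}
= - \frac{1 - e^{\frac{5}{3}}}{e^{\frac{11}{6}}}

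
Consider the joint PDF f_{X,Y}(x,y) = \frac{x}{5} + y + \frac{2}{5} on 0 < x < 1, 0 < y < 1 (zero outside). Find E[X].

E[X] = ∫_0^1 ∫_0^1 x × f(x,y) dy dx
= ∫_0^1 ∫_0^1 x × (\frac{x}{5} + y + \frac{2}{5}) dy dx
= \frac{31}{60}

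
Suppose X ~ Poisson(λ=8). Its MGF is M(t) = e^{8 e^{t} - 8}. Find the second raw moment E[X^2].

To find E[X^2], compute M^(2)(0):
M^(1)(t) = 8 e^{t} e^{8 e^{t} - 8}
M^(2)(t) = 64 e^{2 t} e^{8 e^{t} - 8} + 8 e^{t} e^{8 e^{t} - 8}
M^(2)(0) = 72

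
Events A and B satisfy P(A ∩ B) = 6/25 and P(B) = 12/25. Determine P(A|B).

P(A|B) = P(A ∩ B) / P(B)
= (6/25) / (12/25)
= 1/2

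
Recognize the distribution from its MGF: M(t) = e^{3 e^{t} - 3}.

The MGF M(t) = e^{3 e^{t} - 3} is the standard form for the Poisson distribution.
Comparing with the known MGF formula identifies: Poisson(λ=3)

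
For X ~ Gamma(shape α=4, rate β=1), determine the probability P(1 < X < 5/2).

P(1 < X < 5/2) = ∫_{1}^{5/2} f(x) dx
where f(x) = \frac{x^{3} e^{- x}}{6}
= - \frac{443}{48 e^{\frac{5}{2}}} + \frac{8}{3 e}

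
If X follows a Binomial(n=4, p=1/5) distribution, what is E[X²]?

Using the identity E[X²] = Var(X) + (E[X])²:
E[X] = \frac{4}{5}
Var(X) = \frac{16}{25}
E[X²] = \frac{16}{25} + (\frac{4}{5})²
= \frac{32}{25}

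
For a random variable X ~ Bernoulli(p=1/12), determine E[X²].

Using the identity E[X²] = Var(X) + (E[X])²:
E[X] = \frac{1}{12}
Var(X) = \frac{11}{144}
E[X²] = \frac{11}{144} + (\frac{1}{12})²
= \frac{1}{12}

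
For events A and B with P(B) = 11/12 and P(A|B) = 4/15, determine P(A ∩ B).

By definition, P(A|B) = P(A ∩ B) / P(B)
So P(A ∩ B) = P(A|B) × P(B)
= 4/15 × 11/12
= 11/45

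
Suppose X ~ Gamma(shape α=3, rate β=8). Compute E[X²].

Using the identity E[X²] = Var(X) + (E[X])²:
E[X] = \frac{3}{8}
Var(X) = \frac{3}{64}
E[X²] = \frac{3}{64} + (\frac{3}{8})²
= \frac{3}{16}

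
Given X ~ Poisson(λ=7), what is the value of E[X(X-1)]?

E[X(X-1)] = E[X² - X] = E[X²] - E[X]
E[X] = 7
E[X²] = Var(X) + (E[X])² = 7 + (7)² = 56
E[X(X-1)] = 56 - 7 = 49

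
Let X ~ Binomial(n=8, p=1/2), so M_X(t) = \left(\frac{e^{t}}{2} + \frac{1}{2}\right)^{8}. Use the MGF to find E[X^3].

To find E[X^3], compute M^(3)(0):
M^(1)(t) = 4 \left(\frac{e^{t}}{2} + \frac{1}{2}\right)^{7} e^{t}
M^(2)(t) = 4 \left(\frac{e^{t}}{2} + \frac{1}{2}\right)^{7} e^{t} + 14 \left(\frac{e^{t}}{2} + \frac{1}{2}\right)^{6} e^{2 t}
M^(3)(t) = 4 \left(\frac{e^{t}}{2} + \frac{1}{2}\right)^{7} e^{t} + 42 \left(\frac{e^{t}}{2} + \frac{1}{2}\right)^{6} e^{2 t} + 42 \left(\frac{e^{t}}{2} + \frac{1}{2}\right)^{5} e^{3 t}
M^(3)(0) = 88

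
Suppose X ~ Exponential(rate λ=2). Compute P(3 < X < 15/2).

P(3 < X < 15/2) = ∫_{3}^{15/2} f(x) dx
where f(x) = 2 e^{- 2 x}
= - \frac{1 - e^{9}}{e^{15}}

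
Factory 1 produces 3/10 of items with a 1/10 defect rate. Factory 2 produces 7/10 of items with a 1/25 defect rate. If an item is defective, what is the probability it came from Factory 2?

Using Bayes' theorem:
P(F1) = 3/10, P(D|F1) = 1/10
P(F2) = 7/10, P(D|F2) = 1/25
P(D) = P(D|F1)P(F1) + P(D|F2)P(F2)
     = \frac{29}{500}
P(F2|D) = P(D|F2)P(F2) / P(D)
= \frac{14}{29}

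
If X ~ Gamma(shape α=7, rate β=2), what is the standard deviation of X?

For X ~ Gamma(shape α=7, rate β=2):
Var(X) = \frac{7}{4}
SD(X) = √(Var(X)) = √(\frac{7}{4}) = \frac{\sqrt{7}}{2}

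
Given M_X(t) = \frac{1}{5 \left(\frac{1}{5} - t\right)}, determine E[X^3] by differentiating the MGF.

To find E[X^3], compute M^(3)(0):
M^(1)(t) = \frac{1}{5 \left(\frac{1}{5} - t\right)^{2}}
M^(2)(t) = \frac{2}{5 \left(\frac{1}{5} - t\right)^{3}}
M^(3)(t) = \frac{6}{5 \left(\frac{1}{5} - t\right)^{4}}
M^(3)(0) = 750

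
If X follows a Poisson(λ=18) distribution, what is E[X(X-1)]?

E[X(X-1)] = E[X² - X] = E[X²] - E[X]
E[X] = 18
E[X²] = Var(X) + (E[X])² = 18 + (18)² = 342
E[X(X-1)] = 342 - 18 = 324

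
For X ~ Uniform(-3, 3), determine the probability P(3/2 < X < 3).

P(3/2 < X < 3) = ∫_{3/2}^{3} f(x) dx
where f(x) = \frac{1}{6}
= \frac{1}{4}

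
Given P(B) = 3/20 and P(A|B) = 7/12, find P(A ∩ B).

By definition, P(A|B) = P(A ∩ B) / P(B)
So P(A ∩ B) = P(A|B) × P(B)
= 7/12 × 3/20
= 7/80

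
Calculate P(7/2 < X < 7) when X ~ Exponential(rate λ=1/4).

P(7/2 < X < 7) = ∫_{7/2}^{7} f(x) dx
where f(x) = \frac{e^{- \frac{x}{4}}}{4}
= - \frac{1}{e^{\frac{7}{4}}} + e^{- \frac{7}{8}}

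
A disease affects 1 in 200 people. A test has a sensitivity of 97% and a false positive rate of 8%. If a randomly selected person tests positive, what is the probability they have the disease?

Let D = the rare event, + = positive/flagged.
P(D) = 1/200
P(+|D) = 97/100
P(+|D') = 8/100 = 2/25
P(+) = P(+|D)P(D) + P(+|D')P(D')
     = \frac{97}{100} × \frac{1}{200} + \frac{2}{25} × \frac{199}{200}
     = \frac{1689}{20000}
P(D|+) = P(+|D)P(D)/P(+) = \frac{97}{1689}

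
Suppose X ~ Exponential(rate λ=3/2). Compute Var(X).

For X ~ Exponential(rate λ=3/2):
Var(X) = \frac{4}{9}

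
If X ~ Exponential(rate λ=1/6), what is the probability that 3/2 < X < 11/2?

P(3/2 < X < 11/2) = ∫_{3/2}^{11/2} f(x) dx
where f(x) = \frac{e^{- \frac{x}{6}}}{6}
= - \frac{1}{e^{\frac{11}{12}}} + e^{- \frac{1}{4}}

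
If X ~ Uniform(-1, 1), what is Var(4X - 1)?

For X ~ Uniform(-1, 1):
Var(X) = \frac{1}{3}
Var(4X - 1) = (4)² × Var(X) = 16 × \frac{1}{3} = \frac{16}{3}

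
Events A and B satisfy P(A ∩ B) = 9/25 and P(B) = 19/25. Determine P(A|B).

P(A|B) = P(A ∩ B) / P(B)
= (9/25) / (19/25)
= 9/19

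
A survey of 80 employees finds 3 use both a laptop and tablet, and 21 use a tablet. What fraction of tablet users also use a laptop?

P(A ∩ B) = 3/80
P(B) = 21/80
P(A|B) = P(A ∩ B) / P(B) = (3/80) / (21/80) = 1/7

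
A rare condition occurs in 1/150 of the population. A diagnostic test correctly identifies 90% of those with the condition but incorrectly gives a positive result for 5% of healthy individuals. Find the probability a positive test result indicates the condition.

Let D = the rare event, + = positive/flagged.
P(D) = 1/150
P(+|D) = 90/100 = 9/10
P(+|D') = 5/100 = 1/20
P(+) = P(+|D)P(D) + P(+|D')P(D')
     = \frac{9}{10} × \frac{1}{150} + \frac{1}{20} × \frac{149}{150}
     = \frac{167}{3000}
P(D|+) = P(+|D)P(D)/P(+) = \frac{18}{167}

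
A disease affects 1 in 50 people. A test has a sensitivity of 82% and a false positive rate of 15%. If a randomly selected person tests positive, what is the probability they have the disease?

Let D = the rare event, + = positive/flagged.
P(D) = 1/50
P(+|D) = 82/100 = 41/50
P(+|D') = 15/100 = 3/20
P(+) = P(+|D)P(D) + P(+|D')P(D')
     = \frac{41}{50} × \frac{1}{50} + \frac{3}{20} × \frac{49}{50}
     = \frac{817}{5000}
P(D|+) = P(+|D)P(D)/P(+) = \frac{82}{817}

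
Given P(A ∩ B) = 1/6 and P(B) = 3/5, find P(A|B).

P(A|B) = P(A ∩ B) / P(B)
= (1/6) / (3/5)
= 5/18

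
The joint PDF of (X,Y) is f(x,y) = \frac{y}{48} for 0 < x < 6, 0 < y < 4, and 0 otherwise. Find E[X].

f_X(x) = ∫_0^4 \frac{y}{48} dy = \frac{1}{6}
E[X] = ∫_0^6 x × (\frac{1}{6}) dx = 3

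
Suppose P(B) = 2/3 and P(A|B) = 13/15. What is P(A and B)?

By definition, P(A|B) = P(A ∩ B) / P(B)
So P(A ∩ B) = P(A|B) × P(B)
= 13/15 × 2/3
= 26/45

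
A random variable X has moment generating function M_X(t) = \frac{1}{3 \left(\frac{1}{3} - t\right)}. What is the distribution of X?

The MGF M(t) = \frac{1}{3 \left(\frac{1}{3} - t\right)} is the standard form for the Exponential distribution.
Comparing with the known MGF formula identifies: Exponential(rate λ=1/3)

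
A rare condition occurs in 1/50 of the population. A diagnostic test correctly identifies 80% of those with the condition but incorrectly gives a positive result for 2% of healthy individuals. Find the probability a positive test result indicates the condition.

Let D = the rare event, + = positive/flagged.
P(D) = 1/50
P(+|D) = 80/100 = 4/5
P(+|D') = 2/100 = 1/50
P(+) = P(+|D)P(D) + P(+|D')P(D')
     = \frac{4}{5} × \frac{1}{50} + \frac{1}{50} × \frac{49}{50}
     = \frac{89}{2500}
P(D|+) = P(+|D)P(D)/P(+) = \frac{40}{89}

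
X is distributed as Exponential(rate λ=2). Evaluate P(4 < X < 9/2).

P(4 < X < 9/2) = ∫_{4}^{9/2} f(x) dx
where f(x) = 2 e^{- 2 x}
= - \frac{1 - e}{e^{9}}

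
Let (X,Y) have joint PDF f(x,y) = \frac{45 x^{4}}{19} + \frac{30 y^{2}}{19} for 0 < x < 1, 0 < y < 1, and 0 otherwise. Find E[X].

E[X] = ∫_0^1 ∫_0^1 x × f(x,y) dy dx
= ∫_0^1 ∫_0^1 x × (\frac{45 x^{4}}{19} + \frac{30 y^{2}}{19}) dy dx
= \frac{25}{38}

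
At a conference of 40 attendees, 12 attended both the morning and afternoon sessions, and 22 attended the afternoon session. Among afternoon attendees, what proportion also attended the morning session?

P(A ∩ B) = 12/40 = 3/10
P(B) = 22/40 = 11/20
P(A|B) = P(A ∩ B) / P(B) = (3/10) / (11/20) = 6/11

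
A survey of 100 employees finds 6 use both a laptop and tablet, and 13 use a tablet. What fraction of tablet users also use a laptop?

P(A ∩ B) = 6/100 = 3/50
P(B) = 13/100
P(A|B) = P(A ∩ B) / P(B) = (3/50) / (13/100) = 6/13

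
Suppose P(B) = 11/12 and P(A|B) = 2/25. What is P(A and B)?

By definition, P(A|B) = P(A ∩ B) / P(B)
So P(A ∩ B) = P(A|B) × P(B)
= 2/25 × 11/12
= 11/150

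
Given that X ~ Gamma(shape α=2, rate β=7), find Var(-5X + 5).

For X ~ Gamma(shape α=2, rate β=7):
Var(X) = \frac{2}{49}
Var(-5X + 5) = (-5)² × Var(X) = 25 × \frac{2}{49} = \frac{50}{49}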